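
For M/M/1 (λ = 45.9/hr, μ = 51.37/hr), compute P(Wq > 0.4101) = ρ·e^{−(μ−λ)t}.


ρ = 45.9/51.37 = 0.8935
P(Wq > t) = ρ·e^{−(μ−λ)t} = 0.8935·e^{−2.2432}
= 0.8935·0.106113 = 0.094814

Final: 0.094814


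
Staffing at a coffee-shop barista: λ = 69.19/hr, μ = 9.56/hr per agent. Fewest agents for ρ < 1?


Stability requires cμ > λ ⇔ c > λ/μ.
λ/μ = 69.19/9.56 = 7.2374
Minimum integer c = ⌊7.2374⌋ + 1 = 8
Check: 8·9.56 = 76.48 > 69.19, while 7·9.56 = 66.92 ≤ 69.19

Final: 8 servers


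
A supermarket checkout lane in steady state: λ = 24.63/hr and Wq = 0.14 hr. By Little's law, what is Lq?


Lq = λWq = 24.63·0.14 = 3.4482

Final: 3.4482


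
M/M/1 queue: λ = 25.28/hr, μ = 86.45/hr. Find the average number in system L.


ρ = λ/μ = 25.28/86.45 = 0.2924
L = ρ/(1−ρ) = 0.2924/(1 − 0.2924) = 0.2924/0.7076 = 0.4133

Final: 0.4133


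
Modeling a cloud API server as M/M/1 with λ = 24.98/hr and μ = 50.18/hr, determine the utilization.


ρ = λ/μ = 24.98/50.18 = 0.4978

Final: 0.4978


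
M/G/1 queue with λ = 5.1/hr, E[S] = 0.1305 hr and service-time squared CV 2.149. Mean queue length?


ρ = λ·E[S] = 5.1·0.1305 = 0.6655
Lq = ρ²(1+C_s²)/(2(1−ρ)) = 0.4430·(1+2.149)/(2·0.3345)
= 0.4430·3.1490/0.6689 = 2.08532

Final: 2.08532


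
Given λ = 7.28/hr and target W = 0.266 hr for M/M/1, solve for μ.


W = 1/(μ−λ) ⇒ μ − λ = 1/W = 1/0.266 = 3.7594
μ = λ + 1/W = 7.28 + 3.7594 = 11.0394 per hr

Final: 11.0394 /hr


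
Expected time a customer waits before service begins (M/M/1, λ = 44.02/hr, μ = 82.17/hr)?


ρ = 44.02/82.17 = 0.5357
Wq = ρ/(μ−λ) = 0.5357/(82.17 − 44.02) = 0.5357/38.15 = 0.01404 hr

Final: 0.01404 hr


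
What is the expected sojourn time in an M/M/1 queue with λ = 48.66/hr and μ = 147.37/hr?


W = 1/(μ−λ) = 1/(147.37 − 48.66) = 1/98.71 = 0.01013 hr

Final: 0.01013 hr


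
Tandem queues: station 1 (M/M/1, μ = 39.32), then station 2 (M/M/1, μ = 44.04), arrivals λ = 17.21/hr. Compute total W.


Each node sees arrival rate λ = 17.21/hr (tandem ⇒ throughput preserved).
W₁ = 1/(μ₁−λ) = 1/(39.32−17.21) = 0.04523 hr
W₂ = 1/(μ₂−λ) = 1/(44.04−17.21) = 0.03727 hr
W_total = W₁ + W₂ = 0.04523 + 0.03727 = 0.08250 hr

Final: 0.08250 hr


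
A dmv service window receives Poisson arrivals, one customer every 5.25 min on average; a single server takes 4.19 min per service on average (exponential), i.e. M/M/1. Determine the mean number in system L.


λ = 60/5.25 = 11.4286 /hr
μ = 60/4.19 = 14.3198 /hr
ρ = λ/μ = 11.4286/14.3198 = 0.7981
L = ρ/(1−ρ) = 0.7981/0.2019 = 3.9528

Final: 3.9528


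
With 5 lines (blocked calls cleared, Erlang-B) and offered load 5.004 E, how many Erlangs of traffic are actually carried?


B(5,5.004) = 0.285192 (Erlang-B)
Carried load = a(1 − B) = 5.004·(1 − 0.285192) = 5.004·0.714808 = 3.5769 E

Final: 3.5769 Erlangs


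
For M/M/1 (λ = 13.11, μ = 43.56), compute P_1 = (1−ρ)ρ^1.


ρ = 13.11/43.56 = 0.3010
P_n = (1−ρ)·ρ^n = (1 − 0.3010)·0.3010^1 = 0.6990·0.300964 = 0.210385

Final: 0.210385


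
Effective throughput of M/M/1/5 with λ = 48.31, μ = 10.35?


ρ = 4.6676; P_K = (1−ρ)ρ^5/(1−ρ^6) = 0.785835
λ_eff = λ(1 − P_K) = 48.31·(1 − 0.785835) = 48.31·0.214165 = 10.3463 /hr

Final: 10.3463 /hr


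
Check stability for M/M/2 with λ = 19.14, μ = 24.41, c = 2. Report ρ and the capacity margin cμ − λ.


Total capacity cμ = 2·24.41 = 48.82/hr
ρ = λ/(cμ) = 19.14/48.82 = 0.3921
Stable ⇔ ρ < 1: YES
Spare capacity = cμ − λ = 48.82 − 19.14 = 29.68/hr

Final: ρ = 0.3921; stable; margin = 29.68/hr


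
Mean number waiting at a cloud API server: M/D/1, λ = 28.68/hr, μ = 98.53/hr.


ρ = 28.68/98.53 = 0.2911
M/D/1: Lq = ρ²/(2(1−ρ)) = 0.08473/(2·0.7089) = 0.05976

Final: 0.05976


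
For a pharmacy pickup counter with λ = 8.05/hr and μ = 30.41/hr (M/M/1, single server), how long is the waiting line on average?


ρ = 8.05/30.41 = 0.2647
Lq = ρ²/(1−ρ) = 0.07007/0.7353 = 0.09530

Final: 0.09530


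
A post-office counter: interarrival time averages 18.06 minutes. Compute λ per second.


λ = 1/(interarrival time) in consistent units.
1 second = 0.0166667 min, so λ = 0.0166667/18.06 = 0.0009228 per second

Final: 0.0009228 /sec


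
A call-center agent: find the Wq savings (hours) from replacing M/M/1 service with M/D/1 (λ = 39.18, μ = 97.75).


ρ = 39.18/97.75 = 0.4008
Wq(M/M/1) = ρ/(μ−λ) = 0.4008/58.57 = 0.006843 hr
Wq(M/D/1) = ρ/(2(μ−λ)) = 0.003422 hr
Savings = 0.006843 − 0.003422 = 0.003422 hr

Final: 0.003422 hr


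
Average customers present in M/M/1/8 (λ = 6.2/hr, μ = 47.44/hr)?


ρ = 6.2/47.44 = 0.1307
L = ρ[1 − (K+1)ρ^K + Kρ^(K+1)] / [(1−ρ)(1−ρ^(K+1))]
Numerator: 0.1307·(1 − 9·0.00000008511 + 8·0.00000001112) = 0.130691
Denominator: (0.8693)·(1.000000) = 0.869309
L = 0.130691/0.869309 = 0.1503

Final: 0.1503


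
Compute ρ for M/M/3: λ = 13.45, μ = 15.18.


ρ = λ/(cμ) = 13.45/(3·15.18) = 13.45/45.54 = 0.2953

Final: 0.2953


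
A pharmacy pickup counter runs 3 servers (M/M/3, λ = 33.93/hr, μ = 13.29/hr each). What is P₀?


a = λ/μ = 33.93/13.29 = 2.5530; ρ = a/c = 0.8510
Σ_{k=0}^{2} a^k/k! (terms k=0..2) = 1.00000 + 2.55305 + 3.25903 = 6.81207
Tail: a^3/(3!(1−ρ)) = 16.64089/(6·0.1490) = 18.61595
P₀ = 1/(6.81207 + 18.61595) = 1/25.42802 = 0.039327

Final: 0.039327


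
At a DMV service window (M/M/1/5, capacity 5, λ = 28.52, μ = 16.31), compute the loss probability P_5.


ρ = λ/μ = 28.52/16.31 = 1.7486
P_K = (1−ρ)ρ^K/(1−ρ^(K+1)) = (-0.7486·16.348496)/(1 − 28.587315)
= -12.238819/-27.587315 = 0.443639

Final: 0.443639


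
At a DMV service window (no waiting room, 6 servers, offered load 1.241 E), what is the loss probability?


B(c,a) = (a^c/c!) / Σ_{k=0}^{c} a^k/k!
a^6/6! = 0.005073
Σ terms (k=0..6): 1.00000 + 1.24100 + 0.77004 + 0.31854 + 0.09883 + 0.02453 + 0.005073 = 3.458010
B = 0.005073/3.458010 = 0.001467

Final: 0.001467


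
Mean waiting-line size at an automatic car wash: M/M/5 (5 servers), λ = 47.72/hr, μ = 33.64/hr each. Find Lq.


a = λ/μ = 1.4185; ρ = a/5 = 0.2837
P₀ = 0.241780
Lq = P₀·a^c·ρ / (c!·(1−ρ)²) = 0.241780·5.74410·0.2837/(120·0.51307)
= 0.006400

Final: 0.006400


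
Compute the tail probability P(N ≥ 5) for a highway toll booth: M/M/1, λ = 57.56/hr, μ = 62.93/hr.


ρ = 57.56/62.93 = 0.9147
P(N ≥ n) = ρ^n = 0.9147^5 = 0.640199

Final: 0.640199


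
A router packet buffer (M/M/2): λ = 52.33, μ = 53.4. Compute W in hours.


a = 0.9800; ρ = 0.4900; P₀ = 0.342299
Lq = P₀·a^c·ρ/(c!(1−ρ)²) = 0.30960
Wq = Lq/λ = 0.30960/52.33 = 0.005916 hr
W = Wq + 1/μ = 0.005916 + 0.01873 = 0.02464 hr

Final: 0.02464 hr


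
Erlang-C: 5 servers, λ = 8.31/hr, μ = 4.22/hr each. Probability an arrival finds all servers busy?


a = λ/μ = 1.9692; ρ = a/5 = 0.3938
P₀ = 0.138613 (from M/M/c formula)
C(c,a) = [a^c/(c!(1−ρ))]·P₀ = [29.61030/(120·0.6062)]·0.138613
= 0.40707·0.138613 = 0.056426

Final: 0.056426


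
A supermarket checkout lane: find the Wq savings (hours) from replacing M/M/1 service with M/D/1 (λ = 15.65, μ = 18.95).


ρ = 15.65/18.95 = 0.8259
Wq(M/M/1) = ρ/(μ−λ) = 0.8259/3.30 = 0.25026 hr
Wq(M/D/1) = ρ/(2(μ−λ)) = 0.12513 hr
Savings = 0.25026 − 0.12513 = 0.12513 hr

Final: 0.12513 hr


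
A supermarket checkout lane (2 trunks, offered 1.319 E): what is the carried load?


B(2,1.319) = 0.272786 (Erlang-B)
Carried load = a(1 − B) = 1.319·(1 − 0.272786) = 1.319·0.727214 = 0.9592 E

Final: 0.9592 Erlangs


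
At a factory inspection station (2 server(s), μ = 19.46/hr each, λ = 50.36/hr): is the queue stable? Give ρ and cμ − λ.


Total capacity cμ = 2·19.46 = 38.92/hr
ρ = λ/(cμ) = 50.36/38.92 = 1.2939
Stable ⇔ ρ < 1: NO
Spare capacity = cμ − λ = 38.92 − 50.36 = -11.44/hr

Final: ρ = 1.2939; unstable; margin = -11.44/hr


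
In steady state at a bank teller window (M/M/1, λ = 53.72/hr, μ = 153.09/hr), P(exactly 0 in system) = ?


ρ = 53.72/153.09 = 0.3509
P_n = (1−ρ)·ρ^n = (1 − 0.3509)·0.3509^0 = 0.6491·1.000000 = 0.649095

Final: 0.649095


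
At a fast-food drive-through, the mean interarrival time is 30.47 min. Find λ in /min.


λ = 1/(interarrival time) in consistent units.
1 minute = 1 min, so λ = 1/30.47 = 0.03282 per minute

Final: 0.03282 /min


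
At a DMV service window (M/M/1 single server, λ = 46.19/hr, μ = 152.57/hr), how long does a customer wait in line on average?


ρ = 46.19/152.57 = 0.3027
Wq = ρ/(μ−λ) = 0.3027/(152.57 − 46.19) = 0.3027/106.38 = 0.002846 hr

Final: 0.002846 hr


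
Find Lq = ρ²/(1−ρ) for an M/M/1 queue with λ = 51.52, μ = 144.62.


ρ = 51.52/144.62 = 0.3562
Lq = ρ²/(1−ρ) = 0.1269/0.6438 = 0.1971

Final: 0.1971


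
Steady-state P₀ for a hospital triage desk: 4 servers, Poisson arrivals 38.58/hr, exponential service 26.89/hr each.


a = λ/μ = 38.58/26.89 = 1.4347; ρ = a/c = 0.3587
Σ_{k=0}^{3} a^k/k! (terms k=0..3) = 1.00000 + 1.43473 + 1.02923 + 0.49222 = 3.95619
Tail: a^4/(4!(1−ρ)) = 4.23727/(24·0.6413) = 0.27530
P₀ = 1/(3.95619 + 0.27530) = 1/4.23149 = 0.236324

Final: 0.236324


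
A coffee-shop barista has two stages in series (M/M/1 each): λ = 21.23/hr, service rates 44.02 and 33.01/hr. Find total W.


Each node sees arrival rate λ = 21.23/hr (tandem ⇒ throughput preserved).
W₁ = 1/(μ₁−λ) = 1/(44.02−21.23) = 0.04388 hr
W₂ = 1/(μ₂−λ) = 1/(33.01−21.23) = 0.08489 hr
W_total = W₁ + W₂ = 0.04388 + 0.08489 = 0.12877 hr

Final: 0.12877 hr


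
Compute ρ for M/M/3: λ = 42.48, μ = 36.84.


ρ = λ/(cμ) = 42.48/(3·36.84) = 42.48/110.52 = 0.3844

Final: 0.3844


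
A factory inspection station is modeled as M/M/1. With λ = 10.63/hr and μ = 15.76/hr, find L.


ρ = λ/μ = 10.63/15.76 = 0.6745
L = ρ/(1−ρ) = 0.6745/(1 − 0.6745) = 0.6745/0.3255 = 2.0721

Final: 2.0721


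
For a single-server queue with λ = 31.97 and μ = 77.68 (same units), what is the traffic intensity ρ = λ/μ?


ρ = λ/μ = 31.97/77.68 = 0.4116

Final: 0.4116


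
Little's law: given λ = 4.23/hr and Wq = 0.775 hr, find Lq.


Lq = λWq = 4.23·0.775 = 3.2783

Final: 3.2783


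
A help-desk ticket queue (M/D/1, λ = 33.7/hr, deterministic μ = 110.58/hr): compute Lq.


ρ = 33.7/110.58 = 0.3048
M/D/1: Lq = ρ²/(2(1−ρ)) = 0.09288/(2·0.6952) = 0.06679

Final: 0.06679


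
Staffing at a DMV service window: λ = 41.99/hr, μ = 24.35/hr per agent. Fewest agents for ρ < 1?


Stability requires cμ > λ ⇔ c > λ/μ.
λ/μ = 41.99/24.35 = 1.7244
Minimum integer c = ⌊1.7244⌋ + 1 = 2
Check: 2·24.35 = 48.70 > 41.99, while 1·24.35 = 24.35 ≤ 41.99

Final: 2 servers


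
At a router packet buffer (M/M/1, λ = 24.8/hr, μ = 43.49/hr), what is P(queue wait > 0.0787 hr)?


ρ = 24.8/43.49 = 0.5702
P(Wq > t) = ρ·e^{−(μ−λ)t} = 0.5702·e^{−1.4709}
= 0.5702·0.229718 = 0.130996

Final: 0.130996


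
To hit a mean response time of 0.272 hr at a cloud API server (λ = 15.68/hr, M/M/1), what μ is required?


W = 1/(μ−λ) ⇒ μ − λ = 1/W = 1/0.272 = 3.6765
μ = λ + 1/W = 15.68 + 3.6765 = 19.3565 per hr

Final: 19.3565 /hr


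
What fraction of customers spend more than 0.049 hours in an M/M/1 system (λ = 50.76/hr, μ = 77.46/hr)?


W ~ Exponential(μ−λ) for M/M/1.
μ − λ = 77.46 − 50.76 = 26.7000
P(W > t) = e^{−(μ−λ)t} = e^{−1.3083} = 0.270279

Final: 0.270279


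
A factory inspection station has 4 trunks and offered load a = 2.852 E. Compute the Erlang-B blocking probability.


B(c,a) = (a^c/c!) / Σ_{k=0}^{c} a^k/k!
a^4/4! = 2.756683
Σ terms (k=0..4): 1.00000 + 2.85200 + 4.06695 + 3.86632 + 2.75668 = 14.541951
B = 2.756683/14.541951 = 0.189568

Final: 0.189568


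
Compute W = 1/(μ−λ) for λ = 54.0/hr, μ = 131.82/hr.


W = 1/(μ−λ) = 1/(131.82 − 54.0) = 1/77.82 = 0.01285 hr

Final: 0.01285 hr


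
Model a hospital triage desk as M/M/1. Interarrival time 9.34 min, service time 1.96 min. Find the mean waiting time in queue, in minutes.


λ = 60/9.34 = 6.4240 /hr
μ = 60/1.96 = 30.6122 /hr
ρ = λ/μ = 6.4240/30.6122 = 0.2099
Wq = ρ/(μ−λ) = 0.2099/(30.6122−6.4240) = 0.008676 hr
In minutes: 0.008676·60 = 0.5205 min

Final: 0.5205 min


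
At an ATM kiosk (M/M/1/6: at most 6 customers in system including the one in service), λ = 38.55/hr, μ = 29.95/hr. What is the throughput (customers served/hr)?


ρ = 1.2871; P_K = (1−ρ)ρ^6/(1−ρ^7) = 0.269054
λ_eff = λ(1 − P_K) = 38.55·(1 − 0.269054) = 38.55·0.730946 = 28.1780 /hr

Final: 28.1780 /hr


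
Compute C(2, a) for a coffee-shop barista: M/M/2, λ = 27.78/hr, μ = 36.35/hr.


a = λ/μ = 0.7642; ρ = a/2 = 0.3821
P₀ = 0.447054 (from M/M/c formula)
C(c,a) = [a^c/(c!(1−ρ))]·P₀ = [0.58406/(2·0.6179)]·0.447054
= 0.47263·0.447054 = 0.211291

Final: 0.211291


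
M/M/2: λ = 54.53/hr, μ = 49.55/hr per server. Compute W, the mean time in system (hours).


a = 1.1005; ρ = 0.5503; P₀ = 0.290113
Lq = P₀·a^c·ρ/(c!(1−ρ)²) = 0.47791
Wq = Lq/λ = 0.47791/54.53 = 0.008764 hr
W = Wq + 1/μ = 0.008764 + 0.02018 = 0.02895 hr

Final: 0.02895 hr


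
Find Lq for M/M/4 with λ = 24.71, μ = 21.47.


a = λ/μ = 1.1509; ρ = a/4 = 0.2877
P₀ = 0.315465
Lq = P₀·a^c·ρ / (c!·(1−ρ)²) = 0.315465·1.75454·0.2877/(24·0.50733)
= 0.01308

Final: 0.01308


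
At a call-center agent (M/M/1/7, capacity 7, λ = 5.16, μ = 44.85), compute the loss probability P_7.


ρ = λ/μ = 5.16/44.85 = 0.1151
P_K = (1−ρ)ρ^K/(1−ρ^(K+1)) = (0.8849·0.0000002668)/(1 − 0.00000003070)
= 0.0000002361/1.000000 = 0.0000002361

Final: 0.0000002361


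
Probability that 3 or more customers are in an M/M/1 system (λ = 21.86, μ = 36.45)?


ρ = 21.86/36.45 = 0.5997
P(N ≥ n) = ρ^n = 0.5997^3 = 0.215704

Final: 0.215704


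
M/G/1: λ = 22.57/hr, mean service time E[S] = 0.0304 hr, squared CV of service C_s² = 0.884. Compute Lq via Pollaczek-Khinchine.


ρ = λ·E[S] = 22.57·0.0304 = 0.6861
Lq = ρ²(1+C_s²)/(2(1−ρ)) = 0.4708·(1+0.884)/(2·0.3139)
= 0.4708·1.8840/0.6277 = 1.41289

Final: 1.41289


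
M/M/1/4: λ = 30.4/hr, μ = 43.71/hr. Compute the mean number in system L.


ρ = 30.4/43.71 = 0.6955
L = ρ[1 − (K+1)ρ^K + Kρ^(K+1)] / [(1−ρ)(1−ρ^(K+1))]
Numerator: 0.6955·(1 − 5·0.233976 + 4·0.162729) = 0.334556
Denominator: (0.3045)·(0.837271) = 0.254955
L = 0.334556/0.254955 = 1.3122

Final: 1.3122


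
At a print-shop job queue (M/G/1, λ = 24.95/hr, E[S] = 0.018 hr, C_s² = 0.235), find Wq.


ρ = λ·E[S] = 24.95·0.018 = 0.4491
E[S²] = E[S]²(1+C_s²) = 0.018²·(1+0.235) = 0.0004001
Wq = λ·E[S²]/(2(1−ρ)) = 24.95·0.0004001/(2·0.5509) = 0.009061 hr

Final: 0.009061 hr


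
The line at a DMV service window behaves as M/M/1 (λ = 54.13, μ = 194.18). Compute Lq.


ρ = 54.13/194.18 = 0.2788
Lq = ρ²/(1−ρ) = 0.07771/0.7212 = 0.1077

Final: 0.1077


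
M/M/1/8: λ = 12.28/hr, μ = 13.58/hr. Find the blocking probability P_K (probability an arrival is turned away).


ρ = λ/μ = 12.28/13.58 = 0.9043
P_K = (1−ρ)ρ^K/(1−ρ^(K+1)) = (0.09573·0.447084)/(1 − 0.404285)
= 0.042799/0.595715 = 0.071845

Final: 0.071845


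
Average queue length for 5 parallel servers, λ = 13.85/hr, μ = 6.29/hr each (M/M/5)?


a = λ/μ = 2.2019; ρ = a/5 = 0.4404
P₀ = 0.109223
Lq = P₀·a^c·ρ / (c!·(1−ρ)²) = 0.109223·51.76016·0.4404/(120·0.31317)
= 0.06625

Final: 0.06625


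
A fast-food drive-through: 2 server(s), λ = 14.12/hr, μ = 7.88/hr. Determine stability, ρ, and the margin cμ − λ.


Total capacity cμ = 2·7.88 = 15.76/hr
ρ = λ/(cμ) = 14.12/15.76 = 0.8959
Stable ⇔ ρ < 1: YES
Spare capacity = cμ − λ = 15.76 − 14.12 = 1.64/hr

Final: ρ = 0.8959; stable; margin = 1.64/hr


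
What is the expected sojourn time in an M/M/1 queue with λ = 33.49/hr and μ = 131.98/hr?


W = 1/(μ−λ) = 1/(131.98 − 33.49) = 1/98.49 = 0.01015 hr

Final: 0.01015 hr


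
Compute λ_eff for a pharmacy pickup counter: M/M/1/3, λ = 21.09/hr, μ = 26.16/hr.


ρ = 0.8062; P_K = (1−ρ)ρ^3/(1−ρ^4) = 0.175826
λ_eff = λ(1 − P_K) = 21.09·(1 − 0.175826) = 21.09·0.824174 = 17.3818 /hr

Final: 17.3818 /hr


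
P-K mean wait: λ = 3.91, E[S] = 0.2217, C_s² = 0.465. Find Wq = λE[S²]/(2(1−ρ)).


ρ = λ·E[S] = 3.91·0.2217 = 0.8668
E[S²] = E[S]²(1+C_s²) = 0.2217²·(1+0.465) = 0.072006
Wq = λ·E[S²]/(2(1−ρ)) = 3.91·0.072006/(2·0.1332) = 1.05722 hr

Final: 1.05722 hr


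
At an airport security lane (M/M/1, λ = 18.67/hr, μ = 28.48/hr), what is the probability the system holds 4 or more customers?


ρ = 18.67/28.48 = 0.6555
P(N ≥ n) = ρ^n = 0.6555^4 = 0.184679

Final: 0.184679


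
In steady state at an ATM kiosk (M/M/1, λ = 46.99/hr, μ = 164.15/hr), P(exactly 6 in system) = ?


ρ = 46.99/164.15 = 0.2863
P_n = (1−ρ)·ρ^n = (1 − 0.2863)·0.2863^6 = 0.7137·0.0005503 = 0.0003928

Final: 0.0003928


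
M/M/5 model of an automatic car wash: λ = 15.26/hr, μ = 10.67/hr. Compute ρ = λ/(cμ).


ρ = λ/(cμ) = 15.26/(5·10.67) = 15.26/53.35 = 0.2860

Final: 0.2860


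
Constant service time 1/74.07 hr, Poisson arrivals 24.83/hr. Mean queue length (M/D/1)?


ρ = 24.83/74.07 = 0.3352
M/D/1: Lq = ρ²/(2(1−ρ)) = 0.1124/(2·0.6648) = 0.08452

Final: 0.08452


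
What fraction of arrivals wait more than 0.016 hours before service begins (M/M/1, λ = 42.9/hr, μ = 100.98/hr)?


ρ = 42.9/100.98 = 0.4248
P(Wq > t) = ρ·e^{−(μ−λ)t} = 0.4248·e^{−0.9293}
= 0.4248·0.394838 = 0.167742

Final: 0.167742


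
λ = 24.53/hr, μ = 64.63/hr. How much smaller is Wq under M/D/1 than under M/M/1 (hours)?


ρ = 24.53/64.63 = 0.3795
Wq(M/M/1) = ρ/(μ−λ) = 0.3795/40.10 = 0.009465 hr
Wq(M/D/1) = ρ/(2(μ−λ)) = 0.004732 hr
Savings = 0.009465 − 0.004732 = 0.004732 hr

Final: 0.004732 hr


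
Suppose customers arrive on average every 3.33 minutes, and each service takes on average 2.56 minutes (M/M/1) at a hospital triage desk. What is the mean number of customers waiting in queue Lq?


λ = 60/3.33 = 18.0180 /hr
μ = 60/2.56 = 23.4375 /hr
ρ = λ/μ = 18.0180/23.4375 = 0.7688
Lq = ρ²/(1−ρ) = 0.5910/0.2312 = 2.5559

Final: 2.5559


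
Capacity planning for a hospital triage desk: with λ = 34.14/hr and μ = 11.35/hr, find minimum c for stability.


Stability requires cμ > λ ⇔ c > λ/μ.
λ/μ = 34.14/11.35 = 3.0079
Minimum integer c = ⌊3.0079⌋ + 1 = 4
Check: 4·11.35 = 45.40 > 34.14, while 3·11.35 = 34.05 ≤ 34.14

Final: 4 servers


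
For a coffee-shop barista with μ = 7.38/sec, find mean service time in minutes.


Mean service time = 1/μ = 1/7.38 second = 0.13550 second
In minutes: 0.13550 × 0.0166667 = 0.002258 min

Final: 0.002258 min


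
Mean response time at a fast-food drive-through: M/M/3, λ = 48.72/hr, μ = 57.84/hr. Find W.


a = 0.8423; ρ = 0.2808; P₀ = 0.428161
Lq = P₀·a^c·ρ/(c!(1−ρ)²) = 0.02315
Wq = Lq/λ = 0.02315/48.72 = 0.0004751 hr
W = Wq + 1/μ = 0.0004751 + 0.01729 = 0.01776 hr

Final: 0.01776 hr


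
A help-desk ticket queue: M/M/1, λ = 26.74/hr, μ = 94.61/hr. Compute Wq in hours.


ρ = 26.74/94.61 = 0.2826
Wq = ρ/(μ−λ) = 0.2826/(94.61 − 26.74) = 0.2826/67.87 = 0.004164 hr

Final: 0.004164 hr


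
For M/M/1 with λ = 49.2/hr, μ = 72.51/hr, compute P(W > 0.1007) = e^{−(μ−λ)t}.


W ~ Exponential(μ−λ) for M/M/1.
μ − λ = 72.51 − 49.2 = 23.3100
P(W > t) = e^{−(μ−λ)t} = e^{−2.3473} = 0.095625

Final: 0.095625


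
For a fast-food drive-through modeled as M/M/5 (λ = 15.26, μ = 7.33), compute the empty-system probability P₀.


a = λ/μ = 15.26/7.33 = 2.0819; ρ = a/c = 0.4164
Σ_{k=0}^{4} a^k/k! (terms k=0..4) = 1.00000 + 2.08186 + 2.16706 + 1.50384 + 0.78269 = 7.53544
Tail: a^5/(5!(1−ρ)) = 39.10685/(120·0.5836) = 0.55839
P₀ = 1/(7.53544 + 0.55839) = 1/8.09383 = 0.123551

Final: 0.123551


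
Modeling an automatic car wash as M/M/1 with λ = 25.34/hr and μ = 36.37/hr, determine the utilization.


ρ = λ/μ = 25.34/36.37 = 0.6967

Final: 0.6967


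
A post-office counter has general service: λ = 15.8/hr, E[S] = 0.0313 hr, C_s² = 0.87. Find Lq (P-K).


ρ = λ·E[S] = 15.8·0.0313 = 0.4945
Lq = ρ²(1+C_s²)/(2(1−ρ)) = 0.2446·(1+0.87)/(2·0.5055)
= 0.2446·1.8700/1.0109 = 0.45241

Final: 0.45241


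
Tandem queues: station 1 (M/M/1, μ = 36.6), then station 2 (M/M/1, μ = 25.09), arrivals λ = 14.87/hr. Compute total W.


Each node sees arrival rate λ = 14.87/hr (tandem ⇒ throughput preserved).
W₁ = 1/(μ₁−λ) = 1/(36.6−14.87) = 0.04602 hr
W₂ = 1/(μ₂−λ) = 1/(25.09−14.87) = 0.09785 hr
W_total = W₁ + W₂ = 0.04602 + 0.09785 = 0.14387 hr

Final: 0.14387 hr


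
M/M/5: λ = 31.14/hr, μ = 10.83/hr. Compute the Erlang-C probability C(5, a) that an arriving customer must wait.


a = λ/μ = 2.8753; ρ = a/5 = 0.5751
P₀ = 0.053552 (from M/M/c formula)
C(c,a) = [a^c/(c!(1−ρ))]·P₀ = [196.53991/(120·0.4249)]·0.053552
= 3.85435·0.053552 = 0.206406

Final: 0.206406


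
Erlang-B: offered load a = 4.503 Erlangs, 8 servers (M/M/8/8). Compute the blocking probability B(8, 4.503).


B(c,a) = (a^c/c!) / Σ_{k=0}^{c} a^k/k!
a^8/8! = 4.192712
Σ terms (k=0..8): 1.00000 + 4.50300 + 10.13850 + 15.21790 + 17.13155 + 15.42867 + 11.57922 + 7.44874 + 4.19271 = 86.640289
B = 4.192712/86.640289 = 0.048392

Final: 0.048392


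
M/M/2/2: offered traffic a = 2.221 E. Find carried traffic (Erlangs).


B(2,2.221) = 0.433662 (Erlang-B)
Carried load = a(1 − B) = 2.221·(1 − 0.433662) = 2.221·0.566338 = 1.2578 E

Final: 1.2578 Erlangs


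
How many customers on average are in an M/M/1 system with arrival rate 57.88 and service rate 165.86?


ρ = λ/μ = 57.88/165.86 = 0.3490
L = ρ/(1−ρ) = 0.3490/(1 − 0.3490) = 0.3490/0.6510 = 0.5360

Final: 0.5360


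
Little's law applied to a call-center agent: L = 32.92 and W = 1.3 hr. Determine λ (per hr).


λ = L/W = 32.92/1.3 = 25.3231 /hr

Final: 25.3231 /hr


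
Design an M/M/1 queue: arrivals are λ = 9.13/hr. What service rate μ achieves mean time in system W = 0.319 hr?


W = 1/(μ−λ) ⇒ μ − λ = 1/W = 1/0.319 = 3.1348
μ = λ + 1/W = 9.13 + 3.1348 = 12.2648 per hr

Final: 12.2648 /hr


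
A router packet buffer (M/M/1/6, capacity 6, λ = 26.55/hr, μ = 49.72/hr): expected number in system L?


ρ = 26.55/49.72 = 0.5340
L = ρ[1 − (K+1)ρ^K + Kρ^(K+1)] / [(1−ρ)(1−ρ^(K+1))]
Numerator: 0.5340·(1 − 7·0.023185 + 6·0.012380) = 0.486994
Denominator: (0.4660)·(0.987620) = 0.460240
L = 0.486994/0.460240 = 1.0581

Final: 1.0581


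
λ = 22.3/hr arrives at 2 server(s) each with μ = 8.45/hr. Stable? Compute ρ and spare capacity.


Total capacity cμ = 2·8.45 = 16.90/hr
ρ = λ/(cμ) = 22.3/16.90 = 1.3195
Stable ⇔ ρ < 1: NO
Spare capacity = cμ − λ = 16.90 − 22.3 = -5.40/hr

Final: ρ = 1.3195; unstable; margin = -5.40/hr


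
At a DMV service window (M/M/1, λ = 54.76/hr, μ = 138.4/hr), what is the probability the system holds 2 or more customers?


ρ = 54.76/138.4 = 0.3957
P(N ≥ n) = ρ^n = 0.3957^2 = 0.156551

Final: 0.156551


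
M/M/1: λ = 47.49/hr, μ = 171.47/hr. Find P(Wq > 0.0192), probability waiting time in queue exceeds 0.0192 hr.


ρ = 47.49/171.47 = 0.2770
P(Wq > t) = ρ·e^{−(μ−λ)t} = 0.2770·e^{−2.3804}
= 0.2770·0.092512 = 0.025622

Final: 0.025622


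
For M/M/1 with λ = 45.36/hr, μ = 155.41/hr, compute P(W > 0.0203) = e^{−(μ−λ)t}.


W ~ Exponential(μ−λ) for M/M/1.
μ − λ = 155.41 − 45.36 = 110.0500
P(W > t) = e^{−(μ−λ)t} = e^{−2.2340} = 0.107098

Final: 0.107098


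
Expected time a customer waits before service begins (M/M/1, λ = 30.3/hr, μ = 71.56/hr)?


ρ = 30.3/71.56 = 0.4234
Wq = ρ/(μ−λ) = 0.4234/(71.56 − 30.3) = 0.4234/41.26 = 0.01026 hr

Final: 0.01026 hr


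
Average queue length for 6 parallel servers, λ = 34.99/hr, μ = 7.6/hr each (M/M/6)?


a = λ/μ = 4.6039; ρ = a/6 = 0.7673
P₀ = 0.007983
Lq = P₀·a^c·ρ / (c!·(1−ρ)²) = 0.007983·9523.18237·0.7673/(720·0.05414)
= 1.49651

Final: 1.49651


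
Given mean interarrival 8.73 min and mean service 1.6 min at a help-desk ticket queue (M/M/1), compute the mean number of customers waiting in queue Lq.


λ = 60/8.73 = 6.8729 /hr
μ = 60/1.6 = 37.5000 /hr
ρ = λ/μ = 6.8729/37.5000 = 0.1833
Lq = ρ²/(1−ρ) = 0.03359/0.8167 = 0.04113

Final: 0.04113


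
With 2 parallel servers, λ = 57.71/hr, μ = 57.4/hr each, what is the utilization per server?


ρ = λ/(cμ) = 57.71/(2·57.4) = 57.71/114.80 = 0.5027

Final: 0.5027


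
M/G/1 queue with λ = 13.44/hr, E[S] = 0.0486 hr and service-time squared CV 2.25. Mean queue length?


ρ = λ·E[S] = 13.44·0.0486 = 0.6532
Lq = ρ²(1+C_s²)/(2(1−ρ)) = 0.4266·(1+2.25)/(2·0.3468)
= 0.4266·3.2500/0.6936 = 1.99906

Final: 1.99906


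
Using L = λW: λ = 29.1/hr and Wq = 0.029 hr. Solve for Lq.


Lq = λWq = 29.1·0.029 = 0.8439

Final: 0.8439


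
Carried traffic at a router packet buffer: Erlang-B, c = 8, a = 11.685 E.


B(8,11.685) = 0.410555 (Erlang-B)
Carried load = a(1 − B) = 11.685·(1 − 0.410555) = 11.685·0.589445 = 6.8877 E

Final: 6.8877 Erlangs


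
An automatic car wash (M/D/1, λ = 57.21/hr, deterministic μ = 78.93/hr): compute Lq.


ρ = 57.21/78.93 = 0.7248
M/D/1: Lq = ρ²/(2(1−ρ)) = 0.5254/(2·0.2752) = 0.95458

Final: 0.95458


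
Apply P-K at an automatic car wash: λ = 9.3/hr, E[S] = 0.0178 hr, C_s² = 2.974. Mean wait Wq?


ρ = λ·E[S] = 9.3·0.0178 = 0.1655
E[S²] = E[S]²(1+C_s²) = 0.0178²·(1+2.974) = 0.001259
Wq = λ·E[S²]/(2(1−ρ)) = 9.3·0.001259/(2·0.8345) = 0.007016 hr

Final: 0.007016 hr


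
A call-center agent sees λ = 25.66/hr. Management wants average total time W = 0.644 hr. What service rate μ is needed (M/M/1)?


W = 1/(μ−λ) ⇒ μ − λ = 1/W = 1/0.644 = 1.5528
μ = λ + 1/W = 25.66 + 1.5528 = 27.2128 per hr

Final: 27.2128 /hr


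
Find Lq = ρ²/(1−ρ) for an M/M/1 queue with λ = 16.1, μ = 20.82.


ρ = 16.1/20.82 = 0.7733
Lq = ρ²/(1−ρ) = 0.5980/0.2267 = 2.6377

Final: 2.6377


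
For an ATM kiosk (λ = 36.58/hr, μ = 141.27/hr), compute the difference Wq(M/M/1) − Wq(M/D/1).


ρ = 36.58/141.27 = 0.2589
Wq(M/M/1) = ρ/(μ−λ) = 0.2589/104.69 = 0.002473 hr
Wq(M/D/1) = ρ/(2(μ−λ)) = 0.001237 hr
Savings = 0.002473 − 0.001237 = 0.001237 hr

Final: 0.001237 hr


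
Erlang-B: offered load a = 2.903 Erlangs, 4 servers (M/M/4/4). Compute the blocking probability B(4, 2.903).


B(c,a) = (a^c/c!) / Σ_{k=0}^{c} a^k/k!
a^4/4! = 2.959218
Σ terms (k=0..4): 1.00000 + 2.90300 + 4.21370 + 4.07746 + 2.95922 = 15.153383
B = 2.959218/15.153383 = 0.195284

Final: 0.195284


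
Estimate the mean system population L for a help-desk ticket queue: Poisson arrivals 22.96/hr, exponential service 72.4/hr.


ρ = λ/μ = 22.96/72.4 = 0.3171
L = ρ/(1−ρ) = 0.3171/(1 − 0.3171) = 0.3171/0.6829 = 0.4644

Final: 0.4644


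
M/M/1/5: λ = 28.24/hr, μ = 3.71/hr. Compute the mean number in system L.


ρ = 28.24/3.71 = 7.6119
L = ρ[1 − (K+1)ρ^K + Kρ^(K+1)] / [(1−ρ)(1−ρ^(K+1))]
Numerator: 7.6119·(1 − 6·25553.707175 + 5·194511.237366) = 6235901.566672
Denominator: (-6.6119)·(-194510.237366) = 1286074.426576
L = 6235901.566672/1286074.426576 = 4.8488

Final: 4.8488


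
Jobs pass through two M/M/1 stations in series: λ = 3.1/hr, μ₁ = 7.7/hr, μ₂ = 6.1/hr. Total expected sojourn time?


Each node sees arrival rate λ = 3.1/hr (tandem ⇒ throughput preserved).
W₁ = 1/(μ₁−λ) = 1/(7.7−3.1) = 0.21739 hr
W₂ = 1/(μ₂−λ) = 1/(6.1−3.1) = 0.33333 hr
W_total = W₁ + W₂ = 0.21739 + 0.33333 = 0.55072 hr

Final: 0.55072 hr


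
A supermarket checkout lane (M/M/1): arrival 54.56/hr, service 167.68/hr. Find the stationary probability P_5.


ρ = 54.56/167.68 = 0.3254
P_n = (1−ρ)·ρ^n = (1 − 0.3254)·0.3254^5 = 0.6746·0.003647 = 0.002461

Final: 0.002461


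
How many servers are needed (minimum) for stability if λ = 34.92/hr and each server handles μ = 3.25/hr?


Stability requires cμ > λ ⇔ c > λ/μ.
λ/μ = 34.92/3.25 = 10.7446
Minimum integer c = ⌊10.7446⌋ + 1 = 11
Check: 11·3.25 = 35.75 > 34.92, while 10·3.25 = 32.50 ≤ 34.92

Final: 11 servers


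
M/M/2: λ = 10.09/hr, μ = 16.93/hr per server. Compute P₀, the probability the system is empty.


a = λ/μ = 10.09/16.93 = 0.5960; ρ = a/c = 0.2980
Σ_{k=0}^{1} a^k/k! (terms k=0..1) = 1.00000 + 0.59598 = 1.59598
Tail: a^2/(2!(1−ρ)) = 0.35520/(2·0.7020) = 0.25299
P₀ = 1/(1.59598 + 0.25299) = 1/1.84897 = 0.540842

Final: 0.540842


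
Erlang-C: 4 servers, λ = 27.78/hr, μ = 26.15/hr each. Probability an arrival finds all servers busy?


a = λ/μ = 1.0623; ρ = a/4 = 0.2656
P₀ = 0.344984 (from M/M/c formula)
C(c,a) = [a^c/(c!(1−ρ))]·P₀ = [1.27363/(24·0.7344)]·0.344984
= 0.07226·0.344984 = 0.024928

Final: 0.024928


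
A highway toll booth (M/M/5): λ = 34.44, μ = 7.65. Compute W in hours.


a = 4.5020; ρ = 0.9004; P₀ = 0.004934
Lq = P₀·a^c·ρ/(c!(1−ρ)²) = 6.90038
Wq = Lq/λ = 6.90038/34.44 = 0.20036 hr
W = Wq + 1/μ = 0.20036 + 0.13072 = 0.33108 hr

Final: 0.33108 hr


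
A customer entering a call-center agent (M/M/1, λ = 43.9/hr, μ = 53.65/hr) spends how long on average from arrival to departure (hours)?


W = 1/(μ−λ) = 1/(53.65 − 43.9) = 1/9.75 = 0.1026 hr

Final: 0.1026 hr


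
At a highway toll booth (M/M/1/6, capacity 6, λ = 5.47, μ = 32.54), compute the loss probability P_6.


ρ = λ/μ = 5.47/32.54 = 0.1681
P_K = (1−ρ)ρ^K/(1−ρ^(K+1)) = (0.8319·0.00002256)/(1 − 0.000003793)
= 0.00001877/0.999996 = 0.00001877

Final: 0.00001877


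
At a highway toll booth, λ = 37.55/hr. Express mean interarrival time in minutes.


Mean interarrival time = 1/λ = 1/37.55 hour = 0.02663 hour
In minutes: 0.02663 × 60 = 1.5979 min

Final: 1.5979 min


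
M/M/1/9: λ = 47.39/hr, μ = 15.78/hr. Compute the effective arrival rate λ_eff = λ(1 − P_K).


ρ = 3.0032; P_K = (1−ρ)ρ^9/(1−ρ^10) = 0.667030
λ_eff = λ(1 − P_K) = 47.39·(1 − 0.667030) = 47.39·0.332970 = 15.7795 /hr

Final: 15.7795 /hr


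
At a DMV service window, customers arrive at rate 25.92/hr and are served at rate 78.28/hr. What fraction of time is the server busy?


ρ = λ/μ = 25.92/78.28 = 0.3311

Final: 0.3311


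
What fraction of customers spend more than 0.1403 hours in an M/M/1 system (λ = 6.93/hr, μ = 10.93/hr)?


W ~ Exponential(μ−λ) for M/M/1.
μ − λ = 10.93 − 6.93 = 4.0000
P(W > t) = e^{−(μ−λ)t} = e^{−0.5612} = 0.570524

Final: 0.570524


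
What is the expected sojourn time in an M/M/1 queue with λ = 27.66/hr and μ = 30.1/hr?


W = 1/(μ−λ) = 1/(30.1 − 27.66) = 1/2.44 = 0.4098 hr

Final: 0.4098 hr


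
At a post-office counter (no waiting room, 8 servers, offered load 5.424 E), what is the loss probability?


B(c,a) = (a^c/c!) / Σ_{k=0}^{c} a^k/k!
a^8/8! = 18.579624
Σ terms (k=0..8): 1.00000 + 5.42400 + 14.70989 + 26.59548 + 36.06347 + 39.12165 + 35.36597 + 27.40358 + 18.57962 = 204.263653
B = 18.579624/204.263653 = 0.090959

Final: 0.090959


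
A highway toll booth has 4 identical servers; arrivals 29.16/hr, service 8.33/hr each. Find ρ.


ρ = λ/(cμ) = 29.16/(4·8.33) = 29.16/33.32 = 0.8752

Final: 0.8752


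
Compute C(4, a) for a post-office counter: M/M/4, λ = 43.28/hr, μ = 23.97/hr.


a = λ/μ = 1.8056; ρ = a/4 = 0.4514
P₀ = 0.160668 (from M/M/c formula)
C(c,a) = [a^c/(c!(1−ρ))]·P₀ = [10.62862/(24·0.5486)]·0.160668
= 0.80725·0.160668 = 0.129699

Final: 0.129699


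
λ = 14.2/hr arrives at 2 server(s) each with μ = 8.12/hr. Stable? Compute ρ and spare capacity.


Total capacity cμ = 2·8.12 = 16.24/hr
ρ = λ/(cμ) = 14.2/16.24 = 0.8744
Stable ⇔ ρ < 1: YES
Spare capacity = cμ − λ = 16.24 − 14.2 = 2.04/hr

Final: ρ = 0.8744; stable; margin = 2.04/hr


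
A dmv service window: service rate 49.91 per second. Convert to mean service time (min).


Mean service time = 1/μ = 1/49.91 second = 0.02004 second
In minutes: 0.02004 × 0.0166667 = 0.0003339 min

Final: 0.0003339 min


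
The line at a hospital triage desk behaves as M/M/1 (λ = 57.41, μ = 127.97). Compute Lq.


ρ = 57.41/127.97 = 0.4486
Lq = ρ²/(1−ρ) = 0.2013/0.5514 = 0.3650

Final: 0.3650


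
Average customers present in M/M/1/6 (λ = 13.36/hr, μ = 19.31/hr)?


ρ = 13.36/19.31 = 0.6919
L = ρ[1 − (K+1)ρ^K + Kρ^(K+1)] / [(1−ρ)(1−ρ^(K+1))]
Numerator: 0.6919·(1 − 7·0.109684 + 6·0.075887) = 0.475683
Denominator: (0.3081)·(0.924113) = 0.284747
L = 0.475683/0.284747 = 1.6705

Final: 1.6705


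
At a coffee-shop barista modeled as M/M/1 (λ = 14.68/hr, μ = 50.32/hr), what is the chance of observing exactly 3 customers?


ρ = 14.68/50.32 = 0.2917
P_n = (1−ρ)·ρ^n = (1 − 0.2917)·0.2917^3 = 0.7083·0.024829 = 0.017585

Final: 0.017585


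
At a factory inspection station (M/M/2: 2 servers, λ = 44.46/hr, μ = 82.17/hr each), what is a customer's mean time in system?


a = 0.5411; ρ = 0.2705; P₀ = 0.574138
Lq = P₀·a^c·ρ/(c!(1−ρ)²) = 0.04273
Wq = Lq/λ = 0.04273/44.46 = 0.0009611 hr
W = Wq + 1/μ = 0.0009611 + 0.01217 = 0.01313 hr

Final: 0.01313 hr


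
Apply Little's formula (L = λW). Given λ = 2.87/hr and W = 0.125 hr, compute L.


L = λW = 2.87·0.125 = 0.3588

Final: 0.3588


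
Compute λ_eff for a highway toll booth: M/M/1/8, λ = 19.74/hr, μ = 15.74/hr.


ρ = 1.2541; P_K = (1−ρ)ρ^8/(1−ρ^9) = 0.232991
λ_eff = λ(1 − P_K) = 19.74·(1 − 0.232991) = 19.74·0.767009 = 15.1408 /hr

Final: 15.1408 /hr


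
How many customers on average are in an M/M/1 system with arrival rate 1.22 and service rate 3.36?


ρ = λ/μ = 1.22/3.36 = 0.3631
L = ρ/(1−ρ) = 0.3631/(1 − 0.3631) = 0.3631/0.6369 = 0.5701

Final: 0.5701


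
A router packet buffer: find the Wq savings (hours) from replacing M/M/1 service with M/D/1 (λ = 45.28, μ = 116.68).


ρ = 45.28/116.68 = 0.3881
Wq(M/M/1) = ρ/(μ−λ) = 0.3881/71.40 = 0.005435 hr
Wq(M/D/1) = ρ/(2(μ−λ)) = 0.002718 hr
Savings = 0.005435 − 0.002718 = 0.002718 hr

Final: 0.002718 hr


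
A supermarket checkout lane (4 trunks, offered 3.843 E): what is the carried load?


B(4,3.843) = 0.295309 (Erlang-B)
Carried load = a(1 − B) = 3.843·(1 − 0.295309) = 3.843·0.704691 = 2.7081 E

Final: 2.7081 Erlangs


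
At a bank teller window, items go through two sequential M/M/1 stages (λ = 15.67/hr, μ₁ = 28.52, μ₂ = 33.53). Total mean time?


Each node sees arrival rate λ = 15.67/hr (tandem ⇒ throughput preserved).
W₁ = 1/(μ₁−λ) = 1/(28.52−15.67) = 0.07782 hr
W₂ = 1/(μ₂−λ) = 1/(33.53−15.67) = 0.05599 hr
W_total = W₁ + W₂ = 0.07782 + 0.05599 = 0.13381 hr

Final: 0.13381 hr


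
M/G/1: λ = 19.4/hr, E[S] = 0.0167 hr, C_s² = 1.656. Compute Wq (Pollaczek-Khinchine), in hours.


ρ = λ·E[S] = 19.4·0.0167 = 0.3240
E[S²] = E[S]²(1+C_s²) = 0.0167²·(1+1.656) = 0.0007407
Wq = λ·E[S²]/(2(1−ρ)) = 19.4·0.0007407/(2·0.6760) = 0.01063 hr

Final: 0.01063 hr


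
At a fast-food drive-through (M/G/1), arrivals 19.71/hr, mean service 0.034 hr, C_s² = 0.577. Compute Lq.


ρ = λ·E[S] = 19.71·0.034 = 0.6701
Lq = ρ²(1+C_s²)/(2(1−ρ)) = 0.4491·(1+0.577)/(2·0.3299)
= 0.4491·1.5770/0.6597 = 1.07350

Final: 1.07350


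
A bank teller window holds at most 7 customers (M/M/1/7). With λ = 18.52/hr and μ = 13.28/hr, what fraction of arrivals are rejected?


ρ = λ/μ = 18.52/13.28 = 1.3946
P_K = (1−ρ)ρ^K/(1−ρ^(K+1)) = (-0.3946·10.258889)/(1 − 14.306825)
= -4.047935/-13.306825 = 0.304200

Final: 0.304200


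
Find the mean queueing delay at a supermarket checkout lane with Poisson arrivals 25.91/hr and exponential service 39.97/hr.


ρ = 25.91/39.97 = 0.6482
Wq = ρ/(μ−λ) = 0.6482/(39.97 − 25.91) = 0.6482/14.06 = 0.04610 hr

Final: 0.04610 hr


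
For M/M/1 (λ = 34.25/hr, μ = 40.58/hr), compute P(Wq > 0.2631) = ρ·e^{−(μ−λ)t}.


ρ = 34.25/40.58 = 0.8440
P(Wq > t) = ρ·e^{−(μ−λ)t} = 0.8440·e^{−1.6654}
= 0.8440·0.189111 = 0.159612

Final: 0.159612


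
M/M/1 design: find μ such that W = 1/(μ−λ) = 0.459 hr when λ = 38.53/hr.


W = 1/(μ−λ) ⇒ μ − λ = 1/W = 1/0.459 = 2.1786
μ = λ + 1/W = 38.53 + 2.1786 = 40.7086 per hr

Final: 40.7086 /hr


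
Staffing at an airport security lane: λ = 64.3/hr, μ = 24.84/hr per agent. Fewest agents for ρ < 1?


Stability requires cμ > λ ⇔ c > λ/μ.
λ/μ = 64.3/24.84 = 2.5886
Minimum integer c = ⌊2.5886⌋ + 1 = 3
Check: 3·24.84 = 74.52 > 64.3, while 2·24.84 = 49.68 ≤ 64.3

Final: 3 servers


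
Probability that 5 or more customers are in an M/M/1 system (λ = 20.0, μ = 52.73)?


ρ = 20.0/52.73 = 0.3793
P(N ≥ n) = ρ^n = 0.3793^5 = 0.007850

Final: 0.007850


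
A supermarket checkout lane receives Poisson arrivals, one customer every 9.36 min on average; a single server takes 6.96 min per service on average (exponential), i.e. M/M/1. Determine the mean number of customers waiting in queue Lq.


λ = 60/9.36 = 6.4103 /hr
μ = 60/6.96 = 8.6207 /hr
ρ = λ/μ = 6.4103/8.6207 = 0.7436
Lq = ρ²/(1−ρ) = 0.5529/0.2564 = 2.1564

Final: 2.1564


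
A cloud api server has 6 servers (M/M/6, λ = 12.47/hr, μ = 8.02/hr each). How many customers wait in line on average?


a = λ/μ = 1.5549; ρ = a/6 = 0.2591
P₀ = 0.211152
Lq = P₀·a^c·ρ / (c!·(1−ρ)²) = 0.211152·14.13034·0.2591/(720·0.54887)
= 0.001957

Final: 0.001957


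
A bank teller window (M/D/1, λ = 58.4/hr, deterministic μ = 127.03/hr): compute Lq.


ρ = 58.4/127.03 = 0.4597
M/D/1: Lq = ρ²/(2(1−ρ)) = 0.2114/(2·0.5403) = 0.19560

Final: 0.19560


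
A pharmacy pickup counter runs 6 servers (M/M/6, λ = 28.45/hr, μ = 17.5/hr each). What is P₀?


a = λ/μ = 28.45/17.5 = 1.6257; ρ = a/c = 0.2710
Σ_{k=0}^{5} a^k/k! (terms k=0..5) = 1.00000 + 1.62571 + 1.32147 + 0.71611 + 0.29105 + 0.09463 = 5.04898
Tail: a^6/(6!(1−ρ)) = 18.46143/(720·0.7290) = 0.03517
P₀ = 1/(5.04898 + 0.03517) = 1/5.08415 = 0.196690

Final: 0.196690


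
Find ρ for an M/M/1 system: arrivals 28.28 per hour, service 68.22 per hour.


ρ = λ/μ = 28.28/68.22 = 0.4145

Final: 0.4145


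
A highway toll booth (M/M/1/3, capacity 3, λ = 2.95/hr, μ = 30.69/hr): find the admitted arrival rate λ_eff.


ρ = 0.09612; P_K = (1−ρ)ρ^3/(1−ρ^4) = 0.0008028
λ_eff = λ(1 − P_K) = 2.95·(1 − 0.0008028) = 2.95·0.999197 = 2.9476 /hr

Final: 2.9476 /hr


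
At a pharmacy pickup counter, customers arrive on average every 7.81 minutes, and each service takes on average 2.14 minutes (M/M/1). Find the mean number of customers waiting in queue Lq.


λ = 60/7.81 = 7.6825 /hr
μ = 60/2.14 = 28.0374 /hr
ρ = λ/μ = 7.6825/28.0374 = 0.2740
Lq = ρ²/(1−ρ) = 0.07508/0.7260 = 0.1034

Final: 0.1034


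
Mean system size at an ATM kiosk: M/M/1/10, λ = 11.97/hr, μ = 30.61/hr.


ρ = 11.97/30.61 = 0.3910
L = ρ[1 − (K+1)ρ^K + Kρ^(K+1)] / [(1−ρ)(1−ρ^(K+1))]
Numerator: 0.3910·(1 − 11·0.00008362 + 10·0.00003270) = 0.390817
Denominator: (0.6090)·(0.999967) = 0.608931
L = 0.390817/0.608931 = 0.6418

Final: 0.6418
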